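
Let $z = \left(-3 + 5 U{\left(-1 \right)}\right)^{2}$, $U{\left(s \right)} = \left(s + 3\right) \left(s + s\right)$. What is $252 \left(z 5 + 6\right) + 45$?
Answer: $668097$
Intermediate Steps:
$U{\left(s \right)} = 2 s \left(3 + s\right)$ ($U{\left(s \right)} = \left(3 + s\right) 2 s = 2 s \left(3 + s\right)$)
$z = 529$ ($z = \left(-3 + 5 \cdot 2 \left(-1\right) \left(3 - 1\right)\right)^{2} = \left(-3 + 5 \cdot 2 \left(-1\right) 2\right)^{2} = \left(-3 + 5 \left(-4\right)\right)^{2} = \left(-3 - 20\right)^{2} = \left(-23\right)^{2} = 529$)
$252 \left(z 5 + 6\right) + 45 = 252 \left(529 \cdot 5 + 6\right) + 45 = 252 \left(2645 + 6\right) + 45 = 252 \cdot 2651 + 45 = 668052 + 45 = 668097$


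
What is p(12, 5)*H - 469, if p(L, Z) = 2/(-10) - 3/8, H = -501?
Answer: -7237/40 ≈ -180.93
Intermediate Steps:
p(L, Z) = -23/40 (p(L, Z) = 2*(-1/10) - 3*1/8 = -1/5 - 3/8 = -23/40)
p(12, 5)*H - 469 = -23/40*(-501) - 469 = 11523/40 - 469 = -7237/40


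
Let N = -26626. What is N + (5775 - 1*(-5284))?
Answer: -15567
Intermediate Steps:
N + (5775 - 1*(-5284)) = -26626 + (5775 - 1*(-5284)) = -26626 + (5775 + 5284) = -26626 + 11059 = -15567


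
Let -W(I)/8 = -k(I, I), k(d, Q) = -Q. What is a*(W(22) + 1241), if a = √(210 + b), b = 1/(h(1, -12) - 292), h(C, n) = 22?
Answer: 2201*√1770/6 ≈ 15433.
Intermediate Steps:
b = -1/270 (b = 1/(22 - 292) = 1/(-270) = -1/270 ≈ -0.0037037)
a = 31*√1770/90 (a = √(210 - 1/270) = √(56699/270) = 31*√1770/90 ≈ 14.491)
W(I) = -8*I (W(I) = -(-8)*(-I) = -8*I)
a*(W(22) + 1241) = (31*√1770/90)*(-8*22 + 1241) = (31*√1770/90)*(-176 + 1241) = (31*√1770/90)*1065 = 2201*√1770/6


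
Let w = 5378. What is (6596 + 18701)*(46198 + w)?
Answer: 1304718072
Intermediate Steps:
(6596 + 18701)*(46198 + w) = (6596 + 18701)*(46198 + 5378) = 25297*51576 = 1304718072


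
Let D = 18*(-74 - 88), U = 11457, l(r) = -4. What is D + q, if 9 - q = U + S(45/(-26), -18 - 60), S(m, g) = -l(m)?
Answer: -14368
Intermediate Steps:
S(m, g) = 4 (S(m, g) = -1*(-4) = 4)
D = -2916 (D = 18*(-162) = -2916)
q = -11452 (q = 9 - (11457 + 4) = 9 - 1*11461 = 9 - 11461 = -11452)
D + q = -2916 - 11452 = -14368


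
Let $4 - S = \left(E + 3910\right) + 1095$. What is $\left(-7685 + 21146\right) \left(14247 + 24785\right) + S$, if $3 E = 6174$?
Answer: $525402693$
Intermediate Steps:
$E = 2058$ ($E = \frac{1}{3} \cdot 6174 = 2058$)
$S = -7059$ ($S = 4 - \left(\left(2058 + 3910\right) + 1095\right) = 4 - \left(5968 + 1095\right) = 4 - 7063 = -7059$)
$\left(-7685 + 21146\right) \left(14247 + 24785\right) + S = \left(-7685 + 21146\right) \left(14247 + 24785\right) - 7059 = 13461 \cdot 39032 - 7059 = 525409752 - 7059 = 525402693$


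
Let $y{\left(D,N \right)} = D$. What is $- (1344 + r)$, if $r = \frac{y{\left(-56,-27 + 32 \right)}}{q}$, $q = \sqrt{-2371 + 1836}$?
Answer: $-1344 - \frac{56 i \sqrt{535}}{535} \approx -1344.0 - 2.4211 i$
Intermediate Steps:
$q = i \sqrt{535}$ ($q = \sqrt{-535} = i \sqrt{535} \approx 23.13 i$)
$r = \frac{56 i \sqrt{535}}{535}$ ($r = - \frac{56}{i \sqrt{535}} = - 56 \left(- \frac{i \sqrt{535}}{535}\right) = \frac{56 i \sqrt{535}}{535} \approx 2.4211 i$)
$- (1344 + r) = - (1344 + \frac{56 i \sqrt{535}}{535}) = -1344 - \frac{56 i \sqrt{535}}{535}$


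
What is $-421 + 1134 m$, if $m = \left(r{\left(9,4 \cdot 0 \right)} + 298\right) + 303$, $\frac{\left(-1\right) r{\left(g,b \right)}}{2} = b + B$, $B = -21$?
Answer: $728741$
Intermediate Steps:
$r{\left(g,b \right)} = 42 - 2 b$ ($r{\left(g,b \right)} = - 2 \left(b - 21\right) = - 2 \left(-21 + b\right) = 42 - 2 b$)
$m = 643$ ($m = \left(\left(42 - 2 \cdot 4 \cdot 0\right) + 298\right) + 303 = \left(\left(42 - 0\right) + 298\right) + 303 = \left(\left(42 + 0\right) + 298\right) + 303 = \left(42 + 298\right) + 303 = 340 + 303 = 643$)
$-421 + 1134 m = -421 + 1134 \cdot 643 = -421 + 729162 = 728741$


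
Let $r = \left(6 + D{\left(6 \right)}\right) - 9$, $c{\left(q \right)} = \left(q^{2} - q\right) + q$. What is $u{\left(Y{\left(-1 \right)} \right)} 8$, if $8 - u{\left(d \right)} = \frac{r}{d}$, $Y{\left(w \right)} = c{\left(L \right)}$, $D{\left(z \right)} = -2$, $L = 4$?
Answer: $\frac{133}{2} \approx 66.5$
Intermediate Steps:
$c{\left(q \right)} = q^{2}$
$r = -5$ ($r = \left(6 - 2\right) - 9 = 4 - 9 = -5$)
$Y{\left(w \right)} = 16$ ($Y{\left(w \right)} = 4^{2} = 16$)
$u{\left(d \right)} = 8 + \frac{5}{d}$ ($u{\left(d \right)} = 8 - - \frac{5}{d} = 8 + \frac{5}{d}$)
$u{\left(Y{\left(-1 \right)} \right)} 8 = \left(8 + \frac{5}{16}\right) 8 = \frac{133}{16} \cdot 8 = \frac{133}{2}$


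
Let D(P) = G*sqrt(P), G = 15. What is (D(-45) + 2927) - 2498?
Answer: 429 + 45*I*sqrt(5) ≈ 429.0 + 100.62*I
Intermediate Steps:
D(P) = 15*sqrt(P)
(D(-45) + 2927) - 2498 = (15*sqrt(-45) + 2927) - 2498 = (15*(3*I*sqrt(5)) + 2927) - 2498 = (45*I*sqrt(5) + 2927) - 2498 = (2927 + 45*I*sqrt(5)) - 2498 = 429 + 45*I*sqrt(5)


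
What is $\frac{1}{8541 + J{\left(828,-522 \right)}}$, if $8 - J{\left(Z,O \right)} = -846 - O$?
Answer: $\frac{1}{8873} \approx 0.0001127$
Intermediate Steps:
$J{\left(Z,O \right)} = 854 + O$ ($J{\left(Z,O \right)} = 8 - \left(-846 - O\right) = 8 + \left(846 + O\right) = 854 + O$)
$\frac{1}{8541 + J{\left(828,-522 \right)}} = \frac{1}{8541 + \left(854 - 522\right)} = \frac{1}{8541 + 332} = \frac{1}{8873}$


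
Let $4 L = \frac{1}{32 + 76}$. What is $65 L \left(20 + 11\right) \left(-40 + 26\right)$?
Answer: $- \frac{14105}{216} \approx -65.301$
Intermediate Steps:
$L = \frac{1}{432}$ ($L = \frac{1}{4 \left(32 + 76\right)} = \frac{1}{4 \cdot 108} = \frac{1}{4} \cdot \frac{1}{108} = \frac{1}{432} \approx 0.0023148$)
$65 L \left(20 + 11\right) \left(-40 + 26\right) = 65 \cdot \frac{1}{432} \left(20 + 11\right) \left(-40 + 26\right) = \frac{65 \cdot 31 \left(-14\right)}{432} = \frac{65}{432} \left(-434\right) = - \frac{14105}{216}$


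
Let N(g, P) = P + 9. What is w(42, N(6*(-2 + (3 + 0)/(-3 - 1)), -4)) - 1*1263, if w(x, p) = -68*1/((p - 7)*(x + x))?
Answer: -53029/42 ≈ -1262.6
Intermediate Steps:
N(g, P) = 9 + P
w(x, p) = -34/(x*(-7 + p)) (w(x, p) = -68*1/(2*x*(-7 + p)) = -34/(x*(-7 + p)))
w(42, N(6*(-2 + (3 + 0)/(-3 - 1)), -4)) - 1*1263 = -34/(42*(-7 + (9 - 4))) - 1*1263 = -34*1/42/(-7 + 5) - 1263 = -34*1/42/(-2) - 1263 = -34*1/42*(-1/2) - 1263 = 17/42 - 1263 = -53029/42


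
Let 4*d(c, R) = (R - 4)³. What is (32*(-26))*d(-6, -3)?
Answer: 71344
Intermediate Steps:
d(c, R) = (-4 + R)³/4 (d(c, R) = (R - 4)³/4 = (-4 + R)³/4)
(32*(-26))*d(-6, -3) = (32*(-26))*((-4 - 3)³/4) = -208*(-7)³ = -208*(-343) = -832*(-343/4) = 71344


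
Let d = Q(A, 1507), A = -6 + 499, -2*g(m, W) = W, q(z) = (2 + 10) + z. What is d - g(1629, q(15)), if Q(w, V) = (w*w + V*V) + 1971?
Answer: 5032165/2 ≈ 2.5161e+6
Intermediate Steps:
q(z) = 12 + z
g(m, W) = -W/2
A = 493
Q(w, V) = 1971 + V**2 + w**2 (Q(w, V) = (w**2 + V**2) + 1971 = (V**2 + w**2) + 1971 = 1971 + V**2 + w**2)
d = 2516069 (d = 1971 + 1507**2 + 493**2 = 1971 + 2271049 + 243049 = 2516069)
d - g(1629, q(15)) = 2516069 - (-1)*(12 + 15)/2 = 2516069 - (-1)*27/2 = 2516069 - 1*(-27/2) = 2516069 + 27/2 = 5032165/2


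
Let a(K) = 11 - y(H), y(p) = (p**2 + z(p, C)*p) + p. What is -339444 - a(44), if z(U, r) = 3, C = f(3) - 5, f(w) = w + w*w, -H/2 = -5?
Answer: -339315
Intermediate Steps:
H = 10 (H = -2*(-5) = 10)
f(w) = w + w**2
C = 7 (C = 3*(1 + 3) - 5 = 3*4 - 5 = 12 - 5 = 7)
y(p) = p**2 + 4*p (y(p) = (p**2 + 3*p) + p = p**2 + 4*p)
a(K) = -129 (a(K) = 11 - 10*(4 + 10) = 11 - 10*14 = 11 - 1*140 = 11 - 140 = -129)
-339444 - a(44) = -339444 - 1*(-129) = -339444 + 129 = -339315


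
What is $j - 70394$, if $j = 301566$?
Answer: $231172$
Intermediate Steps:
$j - 70394 = 301566 - 70394 = 231172$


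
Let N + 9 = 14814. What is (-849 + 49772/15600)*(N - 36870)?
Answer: 4852324447/260 ≈ 1.8663e+7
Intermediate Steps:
N = 14805 (N = -9 + 14814 = 14805)
(-849 + 49772/15600)*(N - 36870) = (-849 + 49772/15600)*(14805 - 36870) = (-849 + 49772*(1/15600))*(-22065) = (-849 + 12443/3900)*(-22065) = -3298657/3900*(-22065) = 4852324447/260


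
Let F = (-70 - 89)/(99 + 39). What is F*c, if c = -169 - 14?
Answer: 9699/46 ≈ 210.85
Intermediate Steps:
c = -183
F = -53/46 (F = -159/138 = -159*1/138 = -53/46 ≈ -1.1522)
F*c = -53/46*(-183) = 9699/46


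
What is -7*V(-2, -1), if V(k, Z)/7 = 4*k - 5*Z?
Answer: 147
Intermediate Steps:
V(k, Z) = -35*Z + 28*k (V(k, Z) = 7*(4*k - 5*Z) = 7*(-5*Z + 4*k) = -35*Z + 28*k)
-7*V(-2, -1) = -7*(-35*(-1) + 28*(-2)) = -7*(35 - 56) = -7*(-21) = 147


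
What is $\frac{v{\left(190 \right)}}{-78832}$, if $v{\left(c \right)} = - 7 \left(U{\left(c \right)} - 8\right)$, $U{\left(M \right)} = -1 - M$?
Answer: $- \frac{1393}{78832} \approx -0.01767$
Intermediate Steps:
$v{\left(c \right)} = 63 + 7 c$ ($v{\left(c \right)} = - 7 \left(\left(-1 - c\right) - 8\right) = - 7 \left(-9 - c\right) = 63 + 7 c$)
$\frac{v{\left(190 \right)}}{-78832} = \frac{63 + 7 \cdot 190}{-78832} = \left(63 + 1330\right) \left(- \frac{1}{78832}\right) = 1393 \left(- \frac{1}{78832}\right) = - \frac{1393}{78832}$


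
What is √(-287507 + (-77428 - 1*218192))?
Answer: I*√583127 ≈ 763.63*I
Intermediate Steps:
√(-287507 + (-77428 - 1*218192)) = √(-287507 + (-77428 - 218192)) = √(-287507 - 295620) = √(-583127) = I*√583127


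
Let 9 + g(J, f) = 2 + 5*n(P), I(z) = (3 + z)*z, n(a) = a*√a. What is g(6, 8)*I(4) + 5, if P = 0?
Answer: -191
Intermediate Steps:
n(a) = a^(3/2)
I(z) = z*(3 + z)
g(J, f) = -7 (g(J, f) = -9 + (2 + 5*0^(3/2)) = -9 + (2 + 5*0) = -9 + (2 + 0) = -9 + 2 = -7)
g(6, 8)*I(4) + 5 = -28*(3 + 4) + 5 = -28*7 + 5 = -7*28 + 5 = -196 + 5 = -191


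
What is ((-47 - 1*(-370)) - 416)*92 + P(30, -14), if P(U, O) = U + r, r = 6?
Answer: -8520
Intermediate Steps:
P(U, O) = 6 + U (P(U, O) = U + 6 = 6 + U)
((-47 - 1*(-370)) - 416)*92 + P(30, -14) = ((-47 - 1*(-370)) - 416)*92 + (6 + 30) = ((-47 + 370) - 416)*92 + 36 = (323 - 416)*92 + 36 = -93*92 + 36 = -8556 + 36 = -8520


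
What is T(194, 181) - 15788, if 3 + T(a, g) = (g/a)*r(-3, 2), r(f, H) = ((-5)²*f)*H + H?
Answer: -1545121/97 ≈ -15929.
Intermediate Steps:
r(f, H) = H + 25*H*f (r(f, H) = (25*f)*H + H = 25*H*f + H = H + 25*H*f)
T(a, g) = -3 - 148*g/a (T(a, g) = -3 + (g/a)*(2*(1 + 25*(-3))) = -3 + (g/a)*(2*(1 - 75)) = -3 + (g/a)*(2*(-74)) = -3 + (g/a)*(-148) = -3 - 148*g/a)
T(194, 181) - 15788 = (-3 - 148*181/194) - 15788 = (-3 - 148*181*1/194) - 15788 = (-3 - 13394/97) - 15788 = -13685/97 - 15788 = -1545121/97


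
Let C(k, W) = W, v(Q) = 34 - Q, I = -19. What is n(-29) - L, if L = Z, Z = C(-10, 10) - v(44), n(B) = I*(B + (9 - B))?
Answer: -191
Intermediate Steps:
n(B) = -171 (n(B) = -19*(B + (9 - B)) = -19*9 = -171)
Z = 20 (Z = 10 - (34 - 1*44) = 10 - (34 - 44) = 10 - 1*(-10) = 10 + 10 = 20)
L = 20
n(-29) - L = -171 - 1*20 = -171 - 20 = -191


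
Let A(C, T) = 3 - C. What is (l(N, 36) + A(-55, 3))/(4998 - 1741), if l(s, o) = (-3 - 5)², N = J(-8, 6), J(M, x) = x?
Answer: 122/3257 ≈ 0.037458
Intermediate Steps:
N = 6
l(s, o) = 64 (l(s, o) = (-8)² = 64)
(l(N, 36) + A(-55, 3))/(4998 - 1741) = (64 + (3 - 1*(-55)))/(4998 - 1741) = (64 + (3 + 55))/3257 = (64 + 58)*(1/3257) = 122*(1/3257) = 122/3257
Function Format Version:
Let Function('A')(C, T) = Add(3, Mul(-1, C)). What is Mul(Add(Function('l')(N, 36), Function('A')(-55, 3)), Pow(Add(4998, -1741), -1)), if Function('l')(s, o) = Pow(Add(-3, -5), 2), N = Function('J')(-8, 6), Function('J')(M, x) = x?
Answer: Rational(122, 3257) ≈ 0.037458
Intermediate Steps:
N = 6
Function('l')(s, o) = 64 (Function('l')(s, o) = Pow(-8, 2) = 64)
Mul(Add(Function('l')(N, 36), Function('A')(-55, 3)), Pow(Add(4998, -1741), -1)) = Mul(Add(64, Add(3, Mul(-1, -55))), Pow(Add(4998, -1741), -1)) = Mul(Add(64, Add(3, 55)), Pow(3257, -1)) = Mul(Add(64, 58), Rational(1, 3257)) = Mul(122, Rational(1, 3257)) = Rational(122, 3257)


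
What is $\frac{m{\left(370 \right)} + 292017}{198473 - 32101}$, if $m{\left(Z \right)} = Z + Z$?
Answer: $\frac{292757}{166372} \approx 1.7597$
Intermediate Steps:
$m{\left(Z \right)} = 2 Z$
$\frac{m{\left(370 \right)} + 292017}{198473 - 32101} = \frac{2 \cdot 370 + 292017}{198473 - 32101} = \frac{740 + 292017}{166372} = 292757 \cdot \frac{1}{166372} = \frac{292757}{166372}$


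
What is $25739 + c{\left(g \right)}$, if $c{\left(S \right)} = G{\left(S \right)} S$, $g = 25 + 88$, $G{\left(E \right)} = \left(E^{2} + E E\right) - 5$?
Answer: $2910968$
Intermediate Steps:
$G{\left(E \right)} = -5 + 2 E^{2}$ ($G{\left(E \right)} = \left(E^{2} + E^{2}\right) - 5 = 2 E^{2} - 5 = -5 + 2 E^{2}$)
$g = 113$
$c{\left(S \right)} = S \left(-5 + 2 S^{2}\right)$ ($c{\left(S \right)} = \left(-5 + 2 S^{2}\right) S = S \left(-5 + 2 S^{2}\right)$)
$25739 + c{\left(g \right)} = 25739 + 113 \left(-5 + 2 \cdot 113^{2}\right) = 25739 + 113 \left(-5 + 2 \cdot 12769\right) = 25739 + 113 \left(-5 + 25538\right) = 25739 + 113 \cdot 25533 = 25739 + 2885229 = 2910968$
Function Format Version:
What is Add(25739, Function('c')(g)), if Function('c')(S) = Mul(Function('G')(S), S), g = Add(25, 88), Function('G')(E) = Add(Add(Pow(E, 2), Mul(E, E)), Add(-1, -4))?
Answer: 2910968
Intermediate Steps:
Function('G')(E) = Add(-5, Mul(2, Pow(E, 2))) (Function('G')(E) = Add(Add(Pow(E, 2), Pow(E, 2)), -5) = Add(Mul(2, Pow(E, 2)), -5) = Add(-5, Mul(2, Pow(E, 2))))
g = 113
Function('c')(S) = Mul(S, Add(-5, Mul(2, Pow(S, 2)))) (Function('c')(S) = Mul(Add(-5, Mul(2, Pow(S, 2))), S) = Mul(S, Add(-5, Mul(2, Pow(S, 2)))))
Add(25739, Function('c')(g)) = Add(25739, Mul(113, Add(-5, Mul(2, Pow(113, 2))))) = Add(25739, Mul(113, Add(-5, Mul(2, 12769)))) = Add(25739, Mul(113, Add(-5, 25538))) = Add(25739, Mul(113, 25533)) = Add(25739, 2885229) = 2910968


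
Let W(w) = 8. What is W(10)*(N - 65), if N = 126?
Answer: 488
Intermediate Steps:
W(10)*(N - 65) = 8*(126 - 65) = 8*61 = 488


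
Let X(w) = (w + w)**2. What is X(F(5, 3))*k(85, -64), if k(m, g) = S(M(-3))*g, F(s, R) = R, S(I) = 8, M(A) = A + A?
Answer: -18432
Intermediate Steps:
M(A) = 2*A
k(m, g) = 8*g
X(w) = 4*w**2 (X(w) = (2*w)**2 = 4*w**2)
X(F(5, 3))*k(85, -64) = (4*3**2)*(8*(-64)) = (4*9)*(-512) = 36*(-512) = -18432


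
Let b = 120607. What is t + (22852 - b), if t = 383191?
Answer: 285436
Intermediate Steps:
t + (22852 - b) = 383191 + (22852 - 1*120607) = 383191 + (22852 - 120607) = 383191 - 97755 = 285436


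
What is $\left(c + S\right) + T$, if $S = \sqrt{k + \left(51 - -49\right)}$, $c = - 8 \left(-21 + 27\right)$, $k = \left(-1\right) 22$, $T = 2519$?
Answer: $2471 + \sqrt{78} \approx 2479.8$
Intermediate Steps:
$k = -22$
$c = -48$ ($c = \left(-8\right) 6 = -48$)
$S = \sqrt{78}$ ($S = \sqrt{-22 + \left(51 - -49\right)} = \sqrt{-22 + \left(51 + 49\right)} = \sqrt{-22 + 100} = \sqrt{78} \approx 8.8318$)
$\left(c + S\right) + T = \left(-48 + \sqrt{78}\right) + 2519 = 2471 + \sqrt{78}$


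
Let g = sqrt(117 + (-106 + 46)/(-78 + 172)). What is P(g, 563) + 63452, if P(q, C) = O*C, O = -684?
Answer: -321640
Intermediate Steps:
g = sqrt(257043)/47 (g = sqrt(117 - 60/94) = sqrt(117 - 60*1/94) = sqrt(117 - 30/47) = sqrt(5469/47) = sqrt(257043)/47 ≈ 10.787)
P(q, C) = -684*C
P(g, 563) + 63452 = -684*563 + 63452 = -385092 + 63452 = -321640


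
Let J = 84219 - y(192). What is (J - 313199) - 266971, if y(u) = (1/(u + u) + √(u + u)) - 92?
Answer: -190409857/384 - 8*√6 ≈ -4.9588e+5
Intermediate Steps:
y(u) = -92 + 1/(2*u) + √2*√u (y(u) = (1/(2*u) + √(2*u)) - 92 = (1/(2*u) + √2*√u) - 92 = -92 + 1/(2*u) + √2*√u)
J = 32375423/384 - 8*√6 (J = 84219 - (-92 + (½)/192 + √2*√192) = 84219 - (-92 + (½)*(1/192) + √2*(8*√3)) = 84219 - (-92 + 1/384 + 8*√6) = 84219 - (-35327/384 + 8*√6) = 84219 + (35327/384 - 8*√6) = 32375423/384 - 8*√6 ≈ 84291.)
(J - 313199) - 266971 = ((32375423/384 - 8*√6) - 313199) - 266971 = (-87892993/384 - 8*√6) - 266971 = -190409857/384 - 8*√6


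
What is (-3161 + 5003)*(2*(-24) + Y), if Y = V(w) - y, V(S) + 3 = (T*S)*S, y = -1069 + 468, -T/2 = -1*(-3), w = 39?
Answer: -15796992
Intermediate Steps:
T = -6 (T = -(-2)*(-3) = -2*3 = -6)
y = -601
V(S) = -3 - 6*S**2 (V(S) = -3 + (-6*S)*S = -3 - 6*S**2)
Y = -8528 (Y = (-3 - 6*39**2) - 1*(-601) = (-3 - 6*1521) + 601 = (-3 - 9126) + 601 = -9129 + 601 = -8528)
(-3161 + 5003)*(2*(-24) + Y) = (-3161 + 5003)*(2*(-24) - 8528) = 1842*(-48 - 8528) = 1842*(-8576) = -15796992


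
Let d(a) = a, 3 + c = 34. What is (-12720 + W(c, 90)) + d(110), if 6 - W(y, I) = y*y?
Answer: -13565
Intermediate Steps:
c = 31 (c = -3 + 34 = 31)
W(y, I) = 6 - y**2 (W(y, I) = 6 - y*y = 6 - y**2)
(-12720 + W(c, 90)) + d(110) = (-12720 + (6 - 1*31**2)) + 110 = (-12720 + (6 - 1*961)) + 110 = (-12720 + (6 - 961)) + 110 = (-12720 - 955) + 110 = -13675 + 110 = -13565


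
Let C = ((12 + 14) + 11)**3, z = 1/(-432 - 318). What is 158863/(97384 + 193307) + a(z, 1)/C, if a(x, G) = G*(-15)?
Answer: 8042527174/14724371223 ≈ 0.54621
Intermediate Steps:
z = -1/750 (z = 1/(-750) = -1/750 ≈ -0.0013333)
a(x, G) = -15*G
C = 50653 (C = (26 + 11)**3 = 37**3 = 50653)
158863/(97384 + 193307) + a(z, 1)/C = 158863/(97384 + 193307) - 15*1/50653 = 158863/290691 - 15*1/50653 = 158863*(1/290691) - 15/50653 = 158863/290691 - 15/50653 = 8042527174/14724371223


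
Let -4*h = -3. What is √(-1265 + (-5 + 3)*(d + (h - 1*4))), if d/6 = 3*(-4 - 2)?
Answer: I*√4170/2 ≈ 32.288*I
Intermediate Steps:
h = ¾ (h = -¼*(-3) = ¾ ≈ 0.75000)
d = -108 (d = 6*(3*(-4 - 2)) = 6*(3*(-6)) = 6*(-18) = -108)
√(-1265 + (-5 + 3)*(d + (h - 1*4))) = √(-1265 + (-5 + 3)*(-108 + (¾ - 1*4))) = √(-1265 - 2*(-108 + (¾ - 4))) = √(-1265 - 2*(-108 - 13/4)) = √(-1265 - 2*(-445/4)) = √(-1265 + 445/2) = √(-2085/2) = I*√4170/2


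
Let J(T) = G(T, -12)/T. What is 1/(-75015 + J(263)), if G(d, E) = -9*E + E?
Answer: -263/19728849 ≈ -1.3331e-5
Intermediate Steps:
G(d, E) = -8*E
J(T) = 96/T (J(T) = (-8*(-12))/T = 96/T)
1/(-75015 + J(263)) = 1/(-75015 + 96/263) = 1/(-19728849/263) = -263/19728849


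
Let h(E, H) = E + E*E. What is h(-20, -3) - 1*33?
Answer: 347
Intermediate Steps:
h(E, H) = E + E²
h(-20, -3) - 1*33 = -20*(1 - 20) - 1*33 = -20*(-19) - 33 = 380 - 33 = 347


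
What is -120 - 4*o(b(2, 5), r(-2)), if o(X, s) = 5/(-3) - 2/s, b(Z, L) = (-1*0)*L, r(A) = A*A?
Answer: -334/3 ≈ -111.33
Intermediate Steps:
r(A) = A**2
b(Z, L) = 0 (b(Z, L) = 0*L = 0)
o(X, s) = -5/3 - 2/s (o(X, s) = 5*(-1/3) - 2/s = -5/3 - 2/s)
-120 - 4*o(b(2, 5), r(-2)) = -120 - 4*(-5/3 - 2/((-2)**2)) = -120 - 4*(-5/3 - 2/4) = -120 - 4*(-5/3 - 2*1/4) = -120 - 4*(-5/3 - 1/2) = -120 - 4*(-13/6) = -120 + 26/3 = -334/3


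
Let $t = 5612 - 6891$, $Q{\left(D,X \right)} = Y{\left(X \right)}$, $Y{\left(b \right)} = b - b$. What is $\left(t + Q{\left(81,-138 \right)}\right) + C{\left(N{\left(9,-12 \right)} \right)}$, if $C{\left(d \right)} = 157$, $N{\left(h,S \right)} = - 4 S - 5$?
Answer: $-1122$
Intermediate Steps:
$N{\left(h,S \right)} = -5 - 4 S$
$Y{\left(b \right)} = 0$
$Q{\left(D,X \right)} = 0$
$t = -1279$ ($t = 5612 - 6891 = -1279$)
$\left(t + Q{\left(81,-138 \right)}\right) + C{\left(N{\left(9,-12 \right)} \right)} = \left(-1279 + 0\right) + 157 = -1279 + 157 = -1122$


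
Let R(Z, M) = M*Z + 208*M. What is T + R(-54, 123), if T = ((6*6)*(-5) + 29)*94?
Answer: 4748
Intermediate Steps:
R(Z, M) = 208*M + M*Z
T = -14194 (T = (36*(-5) + 29)*94 = (-180 + 29)*94 = -151*94 = -14194)
T + R(-54, 123) = -14194 + 123*(208 - 54) = -14194 + 123*154 = -14194 + 18942 = 4748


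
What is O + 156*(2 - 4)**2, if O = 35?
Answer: 659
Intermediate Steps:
O + 156*(2 - 4)**2 = 35 + 156*(2 - 4)**2 = 35 + 156*(-2)**2 = 35 + 156*4 = 35 + 624 = 659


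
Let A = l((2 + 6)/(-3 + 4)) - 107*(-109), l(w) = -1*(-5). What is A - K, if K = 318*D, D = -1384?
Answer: 451780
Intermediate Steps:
l(w) = 5
A = 11668 (A = 5 - 107*(-109) = 5 + 11663 = 11668)
K = -440112 (K = 318*(-1384) = -440112)
A - K = 11668 - 1*(-440112) = 11668 + 440112 = 451780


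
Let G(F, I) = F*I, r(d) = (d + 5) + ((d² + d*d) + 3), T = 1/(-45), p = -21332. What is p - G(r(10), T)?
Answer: -959722/45 ≈ -21327.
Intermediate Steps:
T = -1/45 ≈ -0.022222
r(d) = 8 + d + 2*d² (r(d) = (5 + d) + ((d² + d²) + 3) = (5 + d) + (2*d² + 3) = (5 + d) + (3 + 2*d²) = 8 + d + 2*d²)
p - G(r(10), T) = -21332 - (8 + 10 + 2*10²)*(-1)/45 = -21332 - (8 + 10 + 2*100)*(-1)/45 = -21332 - (8 + 10 + 200)*(-1)/45 = -21332 - 218*(-1)/45 = -21332 - 1*(-218/45) = -21332 + 218/45 = -959722/45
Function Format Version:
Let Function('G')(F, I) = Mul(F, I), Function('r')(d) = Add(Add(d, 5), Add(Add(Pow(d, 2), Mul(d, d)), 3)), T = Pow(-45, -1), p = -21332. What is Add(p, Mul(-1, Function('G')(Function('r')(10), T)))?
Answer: Rational(-959722, 45) ≈ -21327.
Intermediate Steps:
T = Rational(-1, 45) ≈ -0.022222
Function('r')(d) = Add(8, d, Mul(2, Pow(d, 2))) (Function('r')(d) = Add(Add(5, d), Add(Add(Pow(d, 2), Pow(d, 2)), 3)) = Add(Add(5, d), Add(Mul(2, Pow(d, 2)), 3)) = Add(Add(5, d), Add(3, Mul(2, Pow(d, 2)))) = Add(8, d, Mul(2, Pow(d, 2))))
Add(p, Mul(-1, Function('G')(Function('r')(10), T))) = Add(-21332, Mul(-1, Mul(Add(8, 10, Mul(2, Pow(10, 2))), Rational(-1, 45)))) = Add(-21332, Mul(-1, Mul(Add(8, 10, Mul(2, 100)), Rational(-1, 45)))) = Add(-21332, Mul(-1, Mul(Add(8, 10, 200), Rational(-1, 45)))) = Add(-21332, Mul(-1, Mul(218, Rational(-1, 45)))) = Add(-21332, Mul(-1, Rational(-218, 45))) = Add(-21332, Rational(218, 45)) = Rational(-959722, 45)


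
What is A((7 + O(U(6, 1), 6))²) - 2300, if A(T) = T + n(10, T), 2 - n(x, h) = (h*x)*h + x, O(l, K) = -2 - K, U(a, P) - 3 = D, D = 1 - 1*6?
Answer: -2317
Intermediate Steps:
D = -5 (D = 1 - 6 = -5)
U(a, P) = -2 (U(a, P) = 3 - 5 = -2)
n(x, h) = 2 - x - x*h² (n(x, h) = 2 - ((h*x)*h + x) = 2 - (x*h² + x) = 2 - (x + x*h²) = 2 + (-x - x*h²) = 2 - x - x*h²)
A(T) = -8 + T - 10*T² (A(T) = T + (2 - 1*10 - 1*10*T²) = T + (2 - 10 - 10*T²) = T + (-8 - 10*T²) = -8 + T - 10*T²)
A((7 + O(U(6, 1), 6))²) - 2300 = (-8 + (7 + (-2 - 1*6))² - 10*(7 + (-2 - 1*6))⁴) - 2300 = (-8 + (7 + (-2 - 6))² - 10*(7 + (-2 - 6))⁴) - 2300 = (-8 + (7 - 8)² - 10*(7 - 8)⁴) - 2300 = (-8 + (-1)² - 10*((-1)²)²) - 2300 = (-8 + 1 - 10*1²) - 2300 = (-8 + 1 - 10*1) - 2300 = (-8 + 1 - 10) - 2300 = -17 - 2300 = -2317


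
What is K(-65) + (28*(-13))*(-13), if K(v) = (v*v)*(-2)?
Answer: -3718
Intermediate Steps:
K(v) = -2*v² (K(v) = v²*(-2) = -2*v²)
K(-65) + (28*(-13))*(-13) = -2*(-65)² + (28*(-13))*(-13) = -2*4225 - 364*(-13) = -8450 + 4732 = -3718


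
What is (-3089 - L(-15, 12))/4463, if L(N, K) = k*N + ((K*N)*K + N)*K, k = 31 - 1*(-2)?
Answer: 23506/4463 ≈ 5.2669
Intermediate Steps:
k = 33 (k = 31 + 2 = 33)
L(N, K) = 33*N + K*(N + N*K²) (L(N, K) = 33*N + ((K*N)*K + N)*K = 33*N + (N*K² + N)*K = 33*N + (N + N*K²)*K = 33*N + K*(N + N*K²))
(-3089 - L(-15, 12))/4463 = (-3089 - (-15)*(33 + 12 + 12³))/4463 = (-3089 - (-15)*(33 + 12 + 1728))*(1/4463) = (-3089 - (-15)*1773)*(1/4463) = (-3089 - 1*(-26595))*(1/4463) = (-3089 + 26595)*(1/4463) = 23506*(1/4463) = 23506/4463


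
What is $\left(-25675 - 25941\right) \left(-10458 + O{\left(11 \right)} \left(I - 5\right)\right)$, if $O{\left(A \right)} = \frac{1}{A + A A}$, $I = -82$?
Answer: $\frac{5938175624}{11} \approx 5.3983 \cdot 10^{8}$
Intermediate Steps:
$O{\left(A \right)} = \frac{1}{A + A^{2}}$
$\left(-25675 - 25941\right) \left(-10458 + O{\left(11 \right)} \left(I - 5\right)\right) = \left(-25675 - 25941\right) \left(-10458 + \frac{1}{11 \left(1 + 11\right)} \left(-82 - 5\right)\right) = - 51616 \left(-10458 + \frac{1}{11 \cdot 12} \left(-87\right)\right) = - 51616 \left(-10458 + \frac{1}{11} \cdot \frac{1}{12} \left(-87\right)\right) = - 51616 \left(-10458 + \frac{1}{132} \left(-87\right)\right) = - 51616 \left(-10458 - \frac{29}{44}\right) = \left(-51616\right) \left(- \frac{460181}{44}\right) = \frac{5938175624}{11}$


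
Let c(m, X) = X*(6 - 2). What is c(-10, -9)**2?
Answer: 1296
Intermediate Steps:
c(m, X) = 4*X (c(m, X) = X*4 = 4*X)
c(-10, -9)**2 = (4*(-9))**2 = (-36)**2 = 1296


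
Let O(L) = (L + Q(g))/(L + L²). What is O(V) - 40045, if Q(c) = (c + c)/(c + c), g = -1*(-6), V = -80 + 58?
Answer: -880991/22 ≈ -40045.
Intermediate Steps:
V = -22
g = 6
Q(c) = 1 (Q(c) = (2*c)/((2*c)) = (2*c)*(1/(2*c)) = 1)
O(L) = (1 + L)/(L + L²) (O(L) = (L + 1)/(L + L²) = (1 + L)/(L + L²))
O(V) - 40045 = 1/(-22) - 40045 = -1/22 - 40045 = -880991/22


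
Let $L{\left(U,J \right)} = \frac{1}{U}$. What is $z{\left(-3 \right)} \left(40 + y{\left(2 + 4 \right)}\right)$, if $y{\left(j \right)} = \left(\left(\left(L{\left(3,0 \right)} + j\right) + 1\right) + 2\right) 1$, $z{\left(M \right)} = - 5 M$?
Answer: $740$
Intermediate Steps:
$y{\left(j \right)} = \frac{10}{3} + j$ ($y{\left(j \right)} = \left(\left(\left(\frac{1}{3} + j\right) + 1\right) + 2\right) 1 = \left(\left(\frac{4}{3} + j\right) + 2\right) 1 = \left(\frac{10}{3} + j\right) 1 = \frac{10}{3} + j$)
$z{\left(-3 \right)} \left(40 + y{\left(2 + 4 \right)}\right) = \left(-5\right) \left(-3\right) \left(40 + \left(\frac{10}{3} + \left(2 + 4\right)\right)\right) = 15 \left(40 + \left(\frac{10}{3} + 6\right)\right) = 15 \left(40 + \frac{28}{3}\right) = 15 \cdot \frac{148}{3} = 740$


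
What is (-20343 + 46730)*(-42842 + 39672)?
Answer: -83646790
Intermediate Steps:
(-20343 + 46730)*(-42842 + 39672) = 26387*(-3170) = -83646790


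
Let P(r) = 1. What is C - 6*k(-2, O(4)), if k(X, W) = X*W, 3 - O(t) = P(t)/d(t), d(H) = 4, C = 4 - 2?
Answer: 35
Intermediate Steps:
C = 2
O(t) = 11/4 (O(t) = 3 - 1/4 = 3 - 1*¼ = 3 - ¼ = 11/4)
k(X, W) = W*X
C - 6*k(-2, O(4)) = 2 - 33*(-2)/2 = 2 - 6*(-11/2) = 2 + 33 = 35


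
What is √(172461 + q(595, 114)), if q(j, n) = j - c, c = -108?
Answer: 2*√43291 ≈ 416.13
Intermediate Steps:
q(j, n) = 108 + j (q(j, n) = j - 1*(-108) = j + 108 = 108 + j)
√(172461 + q(595, 114)) = √(172461 + (108 + 595)) = √(172461 + 703) = √173164 = 2*√43291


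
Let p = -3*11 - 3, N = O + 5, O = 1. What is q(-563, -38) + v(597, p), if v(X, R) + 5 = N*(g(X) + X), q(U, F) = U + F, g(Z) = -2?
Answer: 2964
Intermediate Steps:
N = 6 (N = 1 + 5 = 6)
p = -36 (p = -33 - 3 = -36)
q(U, F) = F + U
v(X, R) = -17 + 6*X (v(X, R) = -5 + 6*(-2 + X) = -5 + (-12 + 6*X) = -17 + 6*X)
q(-563, -38) + v(597, p) = (-38 - 563) + (-17 + 6*597) = -601 + (-17 + 3582) = -601 + 3565 = 2964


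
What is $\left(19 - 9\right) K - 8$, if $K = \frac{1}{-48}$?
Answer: $- \frac{197}{24} \approx -8.2083$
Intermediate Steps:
$K = - \frac{1}{48} \approx -0.020833$
$\left(19 - 9\right) K - 8 = \left(19 - 9\right) \left(- \frac{1}{48}\right) - 8 = 10 \left(- \frac{1}{48}\right) - 8 = - \frac{5}{24} - 8 = - \frac{197}{24}$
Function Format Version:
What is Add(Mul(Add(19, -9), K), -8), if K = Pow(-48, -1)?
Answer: Rational(-197, 24) ≈ -8.2083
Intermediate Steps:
K = Rational(-1, 48) ≈ -0.020833
Add(Mul(Add(19, -9), K), -8) = Add(Mul(Add(19, -9), Rational(-1, 48)), -8) = Add(Mul(10, Rational(-1, 48)), -8) = Add(Rational(-5, 24), -8) = Rational(-197, 24)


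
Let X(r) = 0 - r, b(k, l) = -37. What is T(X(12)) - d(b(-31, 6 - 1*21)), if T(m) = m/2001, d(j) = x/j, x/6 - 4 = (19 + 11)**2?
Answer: 3617660/24679 ≈ 146.59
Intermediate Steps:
x = 5424 (x = 24 + 6*(19 + 11)**2 = 24 + 6*30**2 = 24 + 6*900 = 24 + 5400 = 5424)
X(r) = -r
d(j) = 5424/j
T(m) = m/2001 (T(m) = m*(1/2001) = m/2001)
T(X(12)) - d(b(-31, 6 - 1*21)) = (-1*12)/2001 - 5424/(-37) = (1/2001)*(-12) - 5424*(-1)/37 = -4/667 - 1*(-5424/37) = -4/667 + 5424/37 = 3617660/24679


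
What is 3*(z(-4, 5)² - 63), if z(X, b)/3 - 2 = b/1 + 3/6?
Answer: 5319/4 ≈ 1329.8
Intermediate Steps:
z(X, b) = 15/2 + 3*b (z(X, b) = 6 + 3*(b/1 + 3/6) = 6 + 3*(b*1 + 3*(⅙)) = 6 + 3*(b + ½) = 6 + 3*(½ + b) = 6 + (3/2 + 3*b) = 15/2 + 3*b)
3*(z(-4, 5)² - 63) = 3*((15/2 + 3*5)² - 63) = 3*((15/2 + 15)² - 63) = 3*((45/2)² - 63) = 3*(2025/4 - 63) = 3*(1773/4) = 5319/4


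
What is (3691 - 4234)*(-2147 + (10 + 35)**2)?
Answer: 66246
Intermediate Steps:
(3691 - 4234)*(-2147 + (10 + 35)**2) = -543*(-2147 + 45**2) = -543*(-2147 + 2025) = -543*(-122) = 66246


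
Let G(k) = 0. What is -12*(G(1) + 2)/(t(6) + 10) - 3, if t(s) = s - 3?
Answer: -63/13 ≈ -4.8462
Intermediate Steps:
t(s) = -3 + s
-12*(G(1) + 2)/(t(6) + 10) - 3 = -12*(0 + 2)/((-3 + 6) + 10) - 3 = -24/(3 + 10) - 3 = -24/13 - 3 = -63/13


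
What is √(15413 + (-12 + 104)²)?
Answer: 3*√2653 ≈ 154.52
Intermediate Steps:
√(15413 + (-12 + 104)²) = √(15413 + 92²) = √(15413 + 8464) = √23877 = 3*√2653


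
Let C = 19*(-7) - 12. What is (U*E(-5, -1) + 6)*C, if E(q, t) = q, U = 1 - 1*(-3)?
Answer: 2030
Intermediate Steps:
U = 4 (U = 1 + 3 = 4)
C = -145 (C = -133 - 12 = -145)
(U*E(-5, -1) + 6)*C = (4*(-5) + 6)*(-145) = (-20 + 6)*(-145) = -14*(-145) = 2030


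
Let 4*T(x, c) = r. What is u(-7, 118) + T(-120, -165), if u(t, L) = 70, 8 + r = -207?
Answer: 65/4 ≈ 16.250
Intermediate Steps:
r = -215 (r = -8 - 207 = -215)
T(x, c) = -215/4 (T(x, c) = (1/4)*(-215) = -215/4)
u(-7, 118) + T(-120, -165) = 70 - 215/4 = 65/4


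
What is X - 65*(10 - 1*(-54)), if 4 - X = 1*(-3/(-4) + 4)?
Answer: -16643/4 ≈ -4160.8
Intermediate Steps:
X = -¾ (X = 4 - (-3/(-4) + 4) = 4 - (-3*(-¼) + 4) = 4 - (¾ + 4) = 4 - 19/4 = -¾ ≈ -0.75000)
X - 65*(10 - 1*(-54)) = -¾ - 65*(10 - 1*(-54)) = -¾ - 65*(10 + 54) = -¾ - 65*64 = -¾ - 4160 = -16643/4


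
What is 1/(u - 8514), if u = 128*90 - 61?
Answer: 1/2945 ≈ 0.00033956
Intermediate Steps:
u = 11459 (u = 11520 - 61 = 11459)
1/(u - 8514) = 1/(11459 - 8514) = 1/2945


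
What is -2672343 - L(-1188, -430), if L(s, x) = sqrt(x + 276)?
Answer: -2672343 - I*sqrt(154) ≈ -2.6723e+6 - 12.41*I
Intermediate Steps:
L(s, x) = sqrt(276 + x)
-2672343 - L(-1188, -430) = -2672343 - sqrt(276 - 430) = -2672343 - sqrt(-154) = -2672343 - I*sqrt(154)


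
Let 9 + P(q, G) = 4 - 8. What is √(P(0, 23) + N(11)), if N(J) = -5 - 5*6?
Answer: 4*I*√3 ≈ 6.9282*I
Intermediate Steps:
P(q, G) = -13 (P(q, G) = -9 + (4 - 8) = -9 - 4 = -13)
N(J) = -35 (N(J) = -5 - 30 = -35)
√(P(0, 23) + N(11)) = √(-13 - 35) = √(-48) = 4*I*√3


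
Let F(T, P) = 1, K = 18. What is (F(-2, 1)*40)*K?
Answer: 720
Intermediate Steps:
(F(-2, 1)*40)*K = (1*40)*18 = 40*18 = 720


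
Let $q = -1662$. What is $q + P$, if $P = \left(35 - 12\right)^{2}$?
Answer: $-1133$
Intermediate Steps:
$P = 529$ ($P = 23^{2} = 529$)
$q + P = -1662 + 529 = -1133$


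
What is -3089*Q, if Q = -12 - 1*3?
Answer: 46335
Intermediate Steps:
Q = -15 (Q = -12 - 3 = -15)
-3089*Q = -3089*(-15) = 46335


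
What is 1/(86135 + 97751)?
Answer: 1/183886 ≈ 5.4382e-6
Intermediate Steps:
1/(86135 + 97751) = 1/183886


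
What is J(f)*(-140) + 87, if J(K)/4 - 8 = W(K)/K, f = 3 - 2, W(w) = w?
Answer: -4953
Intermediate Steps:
f = 1
J(K) = 36 (J(K) = 32 + 4*(K/K) = 32 + 4*1 = 32 + 4 = 36)
J(f)*(-140) + 87 = 36*(-140) + 87 = -5040 + 87 = -4953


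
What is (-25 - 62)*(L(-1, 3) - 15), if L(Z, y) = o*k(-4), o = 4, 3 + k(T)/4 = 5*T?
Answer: 33321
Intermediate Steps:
k(T) = -12 + 20*T (k(T) = -12 + 4*(5*T) = -12 + 20*T)
L(Z, y) = -368 (L(Z, y) = 4*(-12 + 20*(-4)) = 4*(-12 - 80) = 4*(-92) = -368)
(-25 - 62)*(L(-1, 3) - 15) = (-25 - 62)*(-368 - 15) = -87*(-383) = 33321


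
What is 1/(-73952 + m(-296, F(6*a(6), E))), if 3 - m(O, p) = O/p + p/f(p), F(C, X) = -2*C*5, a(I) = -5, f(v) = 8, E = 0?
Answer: -150/11097827 ≈ -1.3516e-5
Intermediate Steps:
F(C, X) = -10*C
m(O, p) = 3 - p/8 - O/p (m(O, p) = 3 - (O/p + p/8) = 3 - (p/8 + O/p) = 3 + (-p/8 - O/p) = 3 - p/8 - O/p)
1/(-73952 + m(-296, F(6*a(6), E))) = 1/(-73952 + (3 - (-5)*6*(-5)/4 - 1*(-296)/(-60*(-5)))) = 1/(-73952 + (3 - (-5)*(-30)/4 - 1*(-296)/(-10*(-30)))) = 1/(-73952 + (3 - ⅛*300 - 1*(-296)/300)) = 1/(-73952 + (3 - 75/2 - 1*(-296)*1/300)) = 1/(-73952 + (3 - 75/2 + 74/75)) = 1/(-73952 - 5027/150) = 1/(-11097827/150) = -150/11097827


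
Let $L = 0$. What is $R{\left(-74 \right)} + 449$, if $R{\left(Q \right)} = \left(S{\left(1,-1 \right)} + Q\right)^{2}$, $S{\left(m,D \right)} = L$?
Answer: $5925$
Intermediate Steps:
$S{\left(m,D \right)} = 0$
$R{\left(Q \right)} = Q^{2}$ ($R{\left(Q \right)} = \left(0 + Q\right)^{2} = Q^{2}$)
$R{\left(-74 \right)} + 449 = \left(-74\right)^{2} + 449 = 5476 + 449 = 5925$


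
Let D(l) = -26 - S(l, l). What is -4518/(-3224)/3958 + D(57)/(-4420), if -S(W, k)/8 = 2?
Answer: 283799/108465032 ≈ 0.0026165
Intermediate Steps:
S(W, k) = -16 (S(W, k) = -8*2 = -16)
D(l) = -10 (D(l) = -26 - 1*(-16) = -26 + 16 = -10)
-4518/(-3224)/3958 + D(57)/(-4420) = -4518/(-3224)/3958 - 10/(-4420) = -4518*(-1/3224)*(1/3958) - 10*(-1/4420) = (2259/1612)*(1/3958) + 1/442 = 2259/6380296 + 1/442 = 283799/108465032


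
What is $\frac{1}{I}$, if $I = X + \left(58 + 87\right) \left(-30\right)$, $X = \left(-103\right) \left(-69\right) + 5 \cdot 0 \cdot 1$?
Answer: $\frac{1}{2757} \approx 0.00036271$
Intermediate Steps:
$X = 7107$ ($X = 7107 + 0 \cdot 1 = 7107 + 0 = 7107$)
$I = 2757$ ($I = 7107 + \left(58 + 87\right) \left(-30\right) = 7107 + 145 \left(-30\right) = 7107 - 4350 = 2757$)
$\frac{1}{I} = \frac{1}{2757}$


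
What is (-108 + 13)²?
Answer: 9025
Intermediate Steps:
(-108 + 13)² = (-95)² = 9025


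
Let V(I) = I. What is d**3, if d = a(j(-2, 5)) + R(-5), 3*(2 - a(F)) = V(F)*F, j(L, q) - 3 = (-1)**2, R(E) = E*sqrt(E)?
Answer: 32750/27 + 1375*I*sqrt(5)/3 ≈ 1213.0 + 1024.9*I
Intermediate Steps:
R(E) = E**(3/2)
j(L, q) = 4 (j(L, q) = 3 + (-1)**2 = 3 + 1 = 4)
a(F) = 2 - F**2/3 (a(F) = 2 - F*F/3 = 2 - F**2/3)
d = -10/3 - 5*I*sqrt(5) (d = (2 - 1/3*4**2) + (-5)**(3/2) = (2 - 1/3*16) - 5*I*sqrt(5) = (2 - 16/3) - 5*I*sqrt(5) = -10/3 - 5*I*sqrt(5) ≈ -3.3333 - 11.18*I)
d**3 = (-10/3 - 5*I*sqrt(5))**3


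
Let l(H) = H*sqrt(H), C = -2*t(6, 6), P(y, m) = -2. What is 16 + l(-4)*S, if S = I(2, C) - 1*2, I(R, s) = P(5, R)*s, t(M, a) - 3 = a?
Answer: 16 - 272*I ≈ 16.0 - 272.0*I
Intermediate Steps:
t(M, a) = 3 + a
C = -18 (C = -2*(3 + 6) = -2*9 = -18)
l(H) = H**(3/2)
I(R, s) = -2*s
S = 34 (S = -2*(-18) - 1*2 = 36 - 2 = 34)
16 + l(-4)*S = 16 + (-4)**(3/2)*34 = 16 - 8*I*34 = 16 - 272*I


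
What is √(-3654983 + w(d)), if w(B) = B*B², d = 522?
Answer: √138581665 ≈ 11772.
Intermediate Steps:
w(B) = B³
√(-3654983 + w(d)) = √(-3654983 + 522³) = √(-3654983 + 142236648) = √138581665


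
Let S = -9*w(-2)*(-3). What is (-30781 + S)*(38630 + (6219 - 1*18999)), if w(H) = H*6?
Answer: -804064250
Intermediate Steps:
w(H) = 6*H
S = -324 (S = -54*(-2)*(-3) = -9*(-12)*(-3) = 108*(-3) = -324)
(-30781 + S)*(38630 + (6219 - 1*18999)) = (-30781 - 324)*(38630 + (6219 - 1*18999)) = -31105*(38630 + (6219 - 18999)) = -31105*(38630 - 12780) = -31105*25850 = -804064250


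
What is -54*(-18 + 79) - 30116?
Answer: -33410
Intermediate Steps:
-54*(-18 + 79) - 30116 = -54*61 - 30116 = -3294 - 30116 = -33410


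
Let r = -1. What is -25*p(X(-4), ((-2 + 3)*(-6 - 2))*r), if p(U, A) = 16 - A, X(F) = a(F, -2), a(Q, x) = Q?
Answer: -200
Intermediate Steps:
X(F) = F
-25*p(X(-4), ((-2 + 3)*(-6 - 2))*r) = -25*(16 - (-2 + 3)*(-6 - 2)*(-1)) = -25*(16 - 1*(-8)*(-1)) = -25*(16 - (-8)*(-1)) = -25*(16 - 1*8) = -25*(16 - 8) = -25*8 = -200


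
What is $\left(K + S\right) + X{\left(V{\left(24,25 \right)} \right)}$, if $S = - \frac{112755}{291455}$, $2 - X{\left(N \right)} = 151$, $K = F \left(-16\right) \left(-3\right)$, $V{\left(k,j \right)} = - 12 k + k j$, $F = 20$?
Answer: $\frac{47251450}{58291} \approx 810.61$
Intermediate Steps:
$V{\left(k,j \right)} = - 12 k + j k$
$K = 960$ ($K = 20 \left(-16\right) \left(-3\right) = \left(-320\right) \left(-3\right) = 960$)
$X{\left(N \right)} = -149$ ($X{\left(N \right)} = 2 - 151 = -149$)
$S = - \frac{22551}{58291}$ ($S = \left(-112755\right) \frac{1}{291455} = - \frac{22551}{58291} \approx -0.38687$)
$\left(K + S\right) + X{\left(V{\left(24,25 \right)} \right)} = \left(960 - \frac{22551}{58291}\right) - 149 = \frac{55936809}{58291} - 149 = \frac{47251450}{58291}$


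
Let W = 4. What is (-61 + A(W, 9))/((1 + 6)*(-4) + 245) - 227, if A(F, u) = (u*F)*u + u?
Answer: -48987/217 ≈ -225.75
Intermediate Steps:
A(F, u) = u + F*u² (A(F, u) = (F*u)*u + u = F*u² + u = u + F*u²)
(-61 + A(W, 9))/((1 + 6)*(-4) + 245) - 227 = (-61 + 9*(1 + 4*9))/((1 + 6)*(-4) + 245) - 227 = (-61 + 9*(1 + 36))/(7*(-4) + 245) - 227 = (-61 + 9*37)/(-28 + 245) - 227 = (-61 + 333)/217 - 227 = 272*(1/217) - 227 = 272/217 - 227 = -48987/217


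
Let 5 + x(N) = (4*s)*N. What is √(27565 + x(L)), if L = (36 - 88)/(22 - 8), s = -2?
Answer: 2*√337974/7 ≈ 166.10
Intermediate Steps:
L = -26/7 (L = -52/14 = -52*1/14 = -26/7 ≈ -3.7143)
x(N) = -5 - 8*N (x(N) = -5 + (4*(-2))*N = -5 - 8*N)
√(27565 + x(L)) = √(27565 + (-5 - 8*(-26/7))) = √(27565 + (-5 + 208/7)) = √(27565 + 173/7) = √(193128/7) = 2*√337974/7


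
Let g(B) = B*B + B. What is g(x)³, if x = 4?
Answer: 8000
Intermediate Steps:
g(B) = B + B² (g(B) = B² + B = B + B²)
g(x)³ = (4*(1 + 4))³ = (4*5)³ = 20³ = 8000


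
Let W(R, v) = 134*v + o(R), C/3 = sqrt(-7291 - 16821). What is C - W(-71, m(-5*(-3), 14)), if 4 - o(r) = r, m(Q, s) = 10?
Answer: -1415 + 12*I*sqrt(1507) ≈ -1415.0 + 465.84*I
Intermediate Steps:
o(r) = 4 - r
C = 12*I*sqrt(1507) (C = 3*sqrt(-7291 - 16821) = 3*sqrt(-24112) = 3*(4*I*sqrt(1507)) = 12*I*sqrt(1507) ≈ 465.84*I)
W(R, v) = 4 - R + 134*v (W(R, v) = 134*v + (4 - R) = 4 - R + 134*v)
C - W(-71, m(-5*(-3), 14)) = 12*I*sqrt(1507) - (4 - 1*(-71) + 134*10) = 12*I*sqrt(1507) - (4 + 71 + 1340) = 12*I*sqrt(1507) - 1*1415 = 12*I*sqrt(1507) - 1415 = -1415 + 12*I*sqrt(1507)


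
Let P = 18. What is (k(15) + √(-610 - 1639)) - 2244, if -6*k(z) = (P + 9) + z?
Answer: -2251 + I*√2249 ≈ -2251.0 + 47.424*I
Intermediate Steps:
k(z) = -9/2 - z/6 (k(z) = -((18 + 9) + z)/6 = -(27 + z)/6 = -9/2 - z/6)
(k(15) + √(-610 - 1639)) - 2244 = ((-9/2 - ⅙*15) + √(-610 - 1639)) - 2244 = ((-9/2 - 5/2) + √(-2249)) - 2244 = (-7 + I*√2249) - 2244 = -2251 + I*√2249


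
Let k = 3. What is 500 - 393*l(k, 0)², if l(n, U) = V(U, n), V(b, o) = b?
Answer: 500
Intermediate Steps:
l(n, U) = U
500 - 393*l(k, 0)² = 500 - 393*0² = 500 - 393*0 = 500 + 0 = 500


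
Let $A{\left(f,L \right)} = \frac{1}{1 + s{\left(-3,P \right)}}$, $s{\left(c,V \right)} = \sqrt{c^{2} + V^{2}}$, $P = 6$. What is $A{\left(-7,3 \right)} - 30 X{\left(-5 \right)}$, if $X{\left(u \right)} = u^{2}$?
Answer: $- \frac{33001}{44} + \frac{3 \sqrt{5}}{44} \approx -749.87$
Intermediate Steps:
$s{\left(c,V \right)} = \sqrt{V^{2} + c^{2}}$
$A{\left(f,L \right)} = \frac{1}{1 + 3 \sqrt{5}}$ ($A{\left(f,L \right)} = \frac{1}{1 + \sqrt{6^{2} + \left(-3\right)^{2}}} = \frac{1}{1 + \sqrt{36 + 9}} = \frac{1}{1 + \sqrt{45}} = \frac{1}{1 + 3 \sqrt{5}}$)
$A{\left(-7,3 \right)} - 30 X{\left(-5 \right)} = \left(- \frac{1}{44} + \frac{3 \sqrt{5}}{44}\right) - 30 \left(-5\right)^{2} = \left(- \frac{1}{44} + \frac{3 \sqrt{5}}{44}\right) - 750 = - \frac{33001}{44} + \frac{3 \sqrt{5}}{44}$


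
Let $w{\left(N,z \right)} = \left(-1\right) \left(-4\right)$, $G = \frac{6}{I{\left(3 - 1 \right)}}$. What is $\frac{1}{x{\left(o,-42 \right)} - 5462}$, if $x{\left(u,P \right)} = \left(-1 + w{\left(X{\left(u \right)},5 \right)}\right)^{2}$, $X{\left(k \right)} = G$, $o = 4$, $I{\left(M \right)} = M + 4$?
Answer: $- \frac{1}{5453} \approx -0.00018339$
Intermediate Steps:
$I{\left(M \right)} = 4 + M$
$G = 1$ ($G = \frac{6}{4 + \left(3 - 1\right)} = \frac{6}{4 + 2} = \frac{6}{6} = 6 \cdot \frac{1}{6} = 1$)
$X{\left(k \right)} = 1$
$w{\left(N,z \right)} = 4$
$x{\left(u,P \right)} = 9$ ($x{\left(u,P \right)} = \left(-1 + 4\right)^{2} = 3^{2} = 9$)
$\frac{1}{x{\left(o,-42 \right)} - 5462} = \frac{1}{9 - 5462} = \frac{1}{-5453} = - \frac{1}{5453}$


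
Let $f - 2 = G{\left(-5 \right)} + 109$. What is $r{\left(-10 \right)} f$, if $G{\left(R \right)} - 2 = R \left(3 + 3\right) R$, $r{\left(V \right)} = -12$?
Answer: $-3156$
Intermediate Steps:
$G{\left(R \right)} = 2 + 6 R^{2}$ ($G{\left(R \right)} = 2 + R \left(3 + 3\right) R = 2 + R 6 R = 2 + 6 R R = 2 + 6 R^{2}$)
$f = 263$ ($f = 2 + \left(\left(2 + 6 \left(-5\right)^{2}\right) + 109\right) = 2 + \left(\left(2 + 6 \cdot 25\right) + 109\right) = 2 + \left(\left(2 + 150\right) + 109\right) = 2 + \left(152 + 109\right) = 2 + 261 = 263$)
$r{\left(-10 \right)} f = \left(-12\right) 263 = -3156$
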